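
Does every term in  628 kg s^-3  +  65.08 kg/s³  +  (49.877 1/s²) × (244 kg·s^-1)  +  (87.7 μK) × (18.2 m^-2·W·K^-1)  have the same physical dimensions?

In SI base units:
  628 kg s^-3:  kg·s⁻³
  65.08 kg/s³:  kg·s⁻³
  (49.877 1/s²) × (244 kg·s^-1):  [s⁻²] · [kg·s⁻¹] = kg·s⁻³
  (87.7 μK) × (18.2 m^-2·W·K^-1):  [K] · [kg·s⁻³·K⁻¹] = kg·s⁻³
Every term reduces to kg·s⁻³.

Yes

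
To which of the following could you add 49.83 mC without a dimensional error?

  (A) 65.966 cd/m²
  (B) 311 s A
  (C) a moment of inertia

(B)

Reference: C = s·A.
Each option:
  (A) cd·m⁻² = m⁻²·cd
  (B) s·A  ← same
  (C) [moment of inertia] = kg·m²
Only (B) matches s·A.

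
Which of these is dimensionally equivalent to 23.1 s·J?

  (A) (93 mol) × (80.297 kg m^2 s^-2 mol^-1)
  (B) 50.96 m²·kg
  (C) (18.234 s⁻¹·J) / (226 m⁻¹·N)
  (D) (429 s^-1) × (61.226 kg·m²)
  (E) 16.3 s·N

(D)

Reference: J·s = N·m·s = kg·m²·s⁻¹.
Each option:
  (A) [mol] · [kg·m²·s⁻²·mol⁻¹] = kg·m²·s⁻²
  (B) kg·m²
  (C) [kg·m²·s⁻³] / [kg·s⁻²] = m²·s⁻¹
  (D) [s⁻¹] · [kg·m²] = kg·m²·s⁻¹  ← same
  (E) N·s = kg·m·s⁻²·s = kg·m·s⁻¹
Only (D) matches kg·m²·s⁻¹.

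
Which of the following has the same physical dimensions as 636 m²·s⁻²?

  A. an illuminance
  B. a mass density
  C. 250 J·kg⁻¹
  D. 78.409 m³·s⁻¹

Reference: m²·s⁻².
Each option:
  A. [illuminance] = m⁻²·cd
  B. [mass density] = kg·m⁻³
  C. J·kg⁻¹ = N·m·kg⁻¹ = m²·s⁻²  ← same
  D. m³·s⁻¹
Only C. matches m²·s⁻².

C.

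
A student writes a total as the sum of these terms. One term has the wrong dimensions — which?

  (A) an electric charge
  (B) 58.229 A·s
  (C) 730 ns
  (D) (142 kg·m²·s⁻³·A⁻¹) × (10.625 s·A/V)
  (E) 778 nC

(C)

Reduce each to base SI dimensions:
  (A) [electric charge] = s·A
  (B) A·s = s·A
  (C) s
  (D) [kg·m²·s⁻³·A⁻¹] · [kg⁻¹·m⁻²·s⁴·A²] = s·A
  (E) C = s·A
All reduce to s·A except (C), which is s.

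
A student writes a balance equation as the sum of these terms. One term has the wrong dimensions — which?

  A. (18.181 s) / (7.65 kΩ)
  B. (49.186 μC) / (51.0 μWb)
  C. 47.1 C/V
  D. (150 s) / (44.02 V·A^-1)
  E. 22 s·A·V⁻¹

Dimensions:
  A. [s] / [kg·m²·s⁻³·A⁻²] = kg⁻¹·m⁻²·s⁴·A²
  B. [s·A] / [kg·m²·s⁻²·A⁻¹] = kg⁻¹·m⁻²·s³·A²
  C. C·V⁻¹ = s·A·(J·C⁻¹)⁻¹ = kg⁻¹·m⁻²·s⁴·A²
  D. [s] / [kg·m²·s⁻³·A⁻²] = kg⁻¹·m⁻²·s⁴·A²
  E. A·s·V⁻¹ = A·s·(J·C⁻¹)⁻¹ = kg⁻¹·m⁻²·s⁴·A²
All reduce to kg⁻¹·m⁻²·s⁴·A² except B., which is kg⁻¹·m⁻²·s³·A².

B.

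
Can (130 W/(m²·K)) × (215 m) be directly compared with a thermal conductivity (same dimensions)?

Dimensions:
  (130 W/(m²·K)) × (215 m):  [kg·s⁻³·K⁻¹] · [m] = kg·m·s⁻³·K⁻¹
  a thermal conductivity:  [thermal conductivity] = kg·m·s⁻³·K⁻¹
Both are kg·m·s⁻³·K⁻¹, so they have the same dimensions and can be added.

Yes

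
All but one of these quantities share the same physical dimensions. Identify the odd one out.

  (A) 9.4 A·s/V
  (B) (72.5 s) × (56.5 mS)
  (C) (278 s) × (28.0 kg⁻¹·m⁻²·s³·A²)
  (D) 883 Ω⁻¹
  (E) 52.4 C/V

(D)

Expand each in SI base units:
  (A) A·s·V⁻¹ = A·s·(J·C⁻¹)⁻¹ = kg⁻¹·m⁻²·s⁴·A²
  (B) [s] · [kg⁻¹·m⁻²·s³·A²] = kg⁻¹·m⁻²·s⁴·A²
  (C) [s] · [kg⁻¹·m⁻²·s³·A²] = kg⁻¹·m⁻²·s⁴·A²
  (D) Ω⁻¹ = (V·A⁻¹)⁻¹ = kg⁻¹·m⁻²·s³·A²
  (E) C·V⁻¹ = s·A·(J·C⁻¹)⁻¹ = kg⁻¹·m⁻²·s⁴·A²
All reduce to kg⁻¹·m⁻²·s⁴·A² except (D), which is kg⁻¹·m⁻²·s³·A².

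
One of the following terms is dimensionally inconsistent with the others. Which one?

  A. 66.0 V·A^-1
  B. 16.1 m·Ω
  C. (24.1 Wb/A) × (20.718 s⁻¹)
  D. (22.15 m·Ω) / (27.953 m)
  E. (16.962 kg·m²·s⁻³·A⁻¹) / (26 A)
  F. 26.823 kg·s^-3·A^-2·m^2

B.

Reduce each to base SI dimensions:
  A. V·A⁻¹ = J·C⁻¹·A⁻¹ = kg·m²·s⁻³·A⁻²
  B. Ω·m = V·A⁻¹·m = kg·m³·s⁻³·A⁻²
  C. [kg·m²·s⁻²·A⁻²] · [s⁻¹] = kg·m²·s⁻³·A⁻²
  D. [kg·m³·s⁻³·A⁻²] / [m] = kg·m²·s⁻³·A⁻²
  E. [kg·m²·s⁻³·A⁻¹] / [A] = kg·m²·s⁻³·A⁻²
  F. kg·m²·s⁻³·A⁻²
All reduce to kg·m²·s⁻³·A⁻² except B., which is kg·m³·s⁻³·A⁻².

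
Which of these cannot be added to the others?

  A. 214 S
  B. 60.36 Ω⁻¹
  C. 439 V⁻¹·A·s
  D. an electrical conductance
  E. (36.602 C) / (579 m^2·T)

C.

Dimensions:
  A. S = Ω⁻¹ = kg⁻¹·m⁻²·s³·A²
  B. Ω⁻¹ = (V·A⁻¹)⁻¹ = kg⁻¹·m⁻²·s³·A²
  C. A·s·V⁻¹ = A·s·(J·C⁻¹)⁻¹ = kg⁻¹·m⁻²·s⁴·A²
  D. [electrical conductance] = kg⁻¹·m⁻²·s³·A²
  E. [s·A] / [kg·m²·s⁻²·A⁻¹] = kg⁻¹·m⁻²·s³·A²
All reduce to kg⁻¹·m⁻²·s³·A² except C., which is kg⁻¹·m⁻²·s⁴·A².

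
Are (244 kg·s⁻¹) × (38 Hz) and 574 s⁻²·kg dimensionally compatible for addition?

Dimensions:
  (244 kg·s⁻¹) × (38 Hz):  [kg·s⁻¹] · [s⁻¹] = kg·s⁻²
  574 s⁻²·kg:  kg·s⁻²
Both are kg·s⁻², so they have the same dimensions and can be added.

Yes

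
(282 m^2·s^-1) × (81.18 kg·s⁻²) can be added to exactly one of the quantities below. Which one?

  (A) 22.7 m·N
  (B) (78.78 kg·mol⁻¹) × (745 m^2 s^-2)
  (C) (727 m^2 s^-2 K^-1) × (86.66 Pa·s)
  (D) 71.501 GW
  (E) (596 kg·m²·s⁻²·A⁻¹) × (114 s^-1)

Reference: [m²·s⁻¹] · [kg·s⁻²] = kg·m²·s⁻³.
Each option:
  (A) N·m = kg·m·s⁻²·m = kg·m²·s⁻²
  (B) [kg·mol⁻¹] · [m²·s⁻²] = kg·m²·s⁻²·mol⁻¹
  (C) [m²·s⁻²·K⁻¹] · [kg·m⁻¹·s⁻¹] = kg·m·s⁻³·K⁻¹
  (D) W = J·s⁻¹ = kg·m²·s⁻³  ← same
  (E) [kg·m²·s⁻²·A⁻¹] · [s⁻¹] = kg·m²·s⁻³·A⁻¹
Only (D) matches kg·m²·s⁻³.

(D)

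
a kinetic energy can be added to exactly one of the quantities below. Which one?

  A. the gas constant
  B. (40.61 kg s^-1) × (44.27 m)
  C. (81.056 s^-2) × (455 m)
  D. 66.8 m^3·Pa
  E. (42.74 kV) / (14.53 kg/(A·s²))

D.

Reference: [kinetic energy] = kg·m²·s⁻².
Each option:
  A. [gas constant] = kg·m²·s⁻²·K⁻¹·mol⁻¹
  B. [kg·s⁻¹] · [m] = kg·m·s⁻¹
  C. [s⁻²] · [m] = m·s⁻²
  D. Pa·m³ = N·m⁻²·m³ = kg·m²·s⁻²  ← same
  E. [kg·m²·s⁻³·A⁻¹] / [kg·s⁻²·A⁻¹] = m²·s⁻¹
Only D. matches kg·m²·s⁻².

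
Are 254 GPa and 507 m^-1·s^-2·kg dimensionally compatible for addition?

In SI base units:
  254 GPa:  Pa = N·m⁻² = kg·m⁻¹·s⁻²
  507 m^-1·s^-2·kg:  kg·m⁻¹·s⁻²
Both are kg·m⁻¹·s⁻², so they have the same dimensions and can be added.

Yes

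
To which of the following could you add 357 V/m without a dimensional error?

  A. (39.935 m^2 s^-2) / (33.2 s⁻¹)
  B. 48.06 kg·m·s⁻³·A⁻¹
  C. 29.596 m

Reference: V·m⁻¹ = J·C⁻¹·m⁻¹ = kg·m·s⁻³·A⁻¹.
Each option:
  A. [m²·s⁻²] / [s⁻¹] = m²·s⁻¹
  B. kg·m·s⁻³·A⁻¹  ← same
  C. m
Only B. matches kg·m·s⁻³·A⁻¹.

B.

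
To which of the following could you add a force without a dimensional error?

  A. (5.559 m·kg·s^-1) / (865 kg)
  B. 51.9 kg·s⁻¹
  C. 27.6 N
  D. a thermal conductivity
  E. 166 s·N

Reference: [force] = kg·m·s⁻².
Each option:
  A. [kg·m·s⁻¹] / [kg] = m·s⁻¹
  B. kg·s⁻¹
  C. N = kg·m·s⁻²  ← same
  D. [thermal conductivity] = kg·m·s⁻³·K⁻¹
  E. N·s = kg·m·s⁻²·s = kg·m·s⁻¹
Only C. matches kg·m·s⁻².

C.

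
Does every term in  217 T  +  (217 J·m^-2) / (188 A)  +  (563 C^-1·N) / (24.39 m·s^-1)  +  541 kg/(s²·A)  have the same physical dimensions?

Dimensions:
  217 T:  T = Wb·m⁻² = kg·s⁻²·A⁻¹
  (217 J·m^-2) / (188 A):  [kg·s⁻²] / [A] = kg·s⁻²·A⁻¹
  (563 C^-1·N) / (24.39 m·s^-1):  [kg·m·s⁻³·A⁻¹] / [m·s⁻¹] = kg·s⁻²·A⁻¹
  541 kg/(s²·A):  kg·s⁻²·A⁻¹
Every term reduces to kg·s⁻²·A⁻¹.

Yes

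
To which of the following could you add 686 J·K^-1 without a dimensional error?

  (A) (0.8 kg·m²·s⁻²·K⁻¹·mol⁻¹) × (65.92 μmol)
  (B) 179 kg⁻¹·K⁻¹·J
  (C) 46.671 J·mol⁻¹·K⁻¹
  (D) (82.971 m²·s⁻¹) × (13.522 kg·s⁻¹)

(A)

Reference: J·K⁻¹ = N·m·K⁻¹ = kg·m²·s⁻²·K⁻¹.
Each option:
  (A) [kg·m²·s⁻²·K⁻¹·mol⁻¹] · [mol] = kg·m²·s⁻²·K⁻¹  ← same
  (B) J·kg⁻¹·K⁻¹ = N·m·kg⁻¹·K⁻¹ = m²·s⁻²·K⁻¹
  (C) J·mol⁻¹·K⁻¹ = N·m·mol⁻¹·K⁻¹ = kg·m²·s⁻²·K⁻¹·mol⁻¹
  (D) [m²·s⁻¹] · [kg·s⁻¹] = kg·m²·s⁻²
Only (A) matches kg·m²·s⁻²·K⁻¹.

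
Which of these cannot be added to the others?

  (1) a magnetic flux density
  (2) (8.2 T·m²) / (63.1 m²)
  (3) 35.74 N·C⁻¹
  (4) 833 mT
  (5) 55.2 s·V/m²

(3)

Expand each in SI base units:
  (1) [magnetic flux density] = kg·s⁻²·A⁻¹
  (2) [kg·m²·s⁻²·A⁻¹] / [m²] = kg·s⁻²·A⁻¹
  (3) N·C⁻¹ = kg·m·s⁻²·(s·A)⁻¹ = kg·m·s⁻³·A⁻¹
  (4) T = Wb·m⁻² = kg·s⁻²·A⁻¹
  (5) V·s·m⁻² = J·C⁻¹·s·m⁻² = kg·s⁻²·A⁻¹
All reduce to kg·s⁻²·A⁻¹ except (3), which is kg·m·s⁻³·A⁻¹.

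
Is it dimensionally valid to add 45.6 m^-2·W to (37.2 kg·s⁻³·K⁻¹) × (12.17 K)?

Yes

Expand each in SI base units:
  45.6 m^-2·W:  W·m⁻² = J·s⁻¹·m⁻² = kg·s⁻³
  (37.2 kg·s⁻³·K⁻¹) × (12.17 K):  [kg·s⁻³·K⁻¹] · [K] = kg·s⁻³
Both are kg·s⁻³, so they have the same dimensions and can be added.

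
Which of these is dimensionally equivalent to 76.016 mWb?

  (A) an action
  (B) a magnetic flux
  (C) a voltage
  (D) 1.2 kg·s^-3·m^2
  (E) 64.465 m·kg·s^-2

Reference: Wb = V·s = kg·m²·s⁻²·A⁻¹.
Each option:
  (A) [action] = kg·m²·s⁻¹
  (B) [magnetic flux] = kg·m²·s⁻²·A⁻¹  ← same
  (C) [voltage] = kg·m²·s⁻³·A⁻¹
  (D) kg·m²·s⁻³
  (E) kg·m·s⁻²
Only (B) matches kg·m²·s⁻²·A⁻¹.

(B)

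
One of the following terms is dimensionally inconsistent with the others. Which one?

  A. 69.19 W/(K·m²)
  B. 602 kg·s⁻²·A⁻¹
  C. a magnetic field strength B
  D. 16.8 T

Reduce each to base SI dimensions:
  A. W·m⁻²·K⁻¹ = J·s⁻¹·m⁻²·K⁻¹ = kg·s⁻³·K⁻¹
  B. kg·s⁻²·A⁻¹
  C. [magnetic field strength B] = kg·s⁻²·A⁻¹
  D. T = Wb·m⁻² = kg·s⁻²·A⁻¹
All reduce to kg·s⁻²·A⁻¹ except A., which is kg·s⁻³·K⁻¹.

A.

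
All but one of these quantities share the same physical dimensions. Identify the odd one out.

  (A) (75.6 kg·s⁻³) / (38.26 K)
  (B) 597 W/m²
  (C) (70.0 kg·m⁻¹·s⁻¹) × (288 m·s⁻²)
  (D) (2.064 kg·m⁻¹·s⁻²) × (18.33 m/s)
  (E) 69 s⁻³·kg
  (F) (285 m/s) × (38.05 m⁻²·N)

(A)

Expand each in SI base units:
  (A) [kg·s⁻³] / [K] = kg·s⁻³·K⁻¹
  (B) W·m⁻² = J·s⁻¹·m⁻² = kg·s⁻³
  (C) [kg·m⁻¹·s⁻¹] · [m·s⁻²] = kg·s⁻³
  (D) [kg·m⁻¹·s⁻²] · [m·s⁻¹] = kg·s⁻³
  (E) kg·s⁻³
  (F) [m·s⁻¹] · [kg·m⁻¹·s⁻²] = kg·s⁻³
All reduce to kg·s⁻³ except (A), which is kg·s⁻³·K⁻¹.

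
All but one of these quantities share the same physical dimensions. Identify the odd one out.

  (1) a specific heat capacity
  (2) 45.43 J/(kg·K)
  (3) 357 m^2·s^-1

(3)

Dimensions:
  (1) [specific heat capacity] = m²·s⁻²·K⁻¹
  (2) J·kg⁻¹·K⁻¹ = N·m·kg⁻¹·K⁻¹ = m²·s⁻²·K⁻¹
  (3) m²·s⁻¹
All reduce to m²·s⁻²·K⁻¹ except (3), which is m²·s⁻¹.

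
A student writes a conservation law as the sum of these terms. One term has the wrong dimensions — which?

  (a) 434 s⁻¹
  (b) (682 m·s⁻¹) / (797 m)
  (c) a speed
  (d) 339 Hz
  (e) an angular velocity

Dimensions:
  (a) s⁻¹
  (b) [m·s⁻¹] / [m] = s⁻¹
  (c) [speed] = m·s⁻¹
  (d) Hz = s⁻¹
  (e) [angular velocity] = s⁻¹
All reduce to s⁻¹ except (c), which is m·s⁻¹.

(c)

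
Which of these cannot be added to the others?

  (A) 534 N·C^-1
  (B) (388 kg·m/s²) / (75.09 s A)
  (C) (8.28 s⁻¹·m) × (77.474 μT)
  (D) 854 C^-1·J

(D)

Dimensions:
  (A) N·C⁻¹ = kg·m·s⁻²·(s·A)⁻¹ = kg·m·s⁻³·A⁻¹
  (B) [kg·m·s⁻²] / [s·A] = kg·m·s⁻³·A⁻¹
  (C) [m·s⁻¹] · [kg·s⁻²·A⁻¹] = kg·m·s⁻³·A⁻¹
  (D) J·C⁻¹ = N·m·(s·A)⁻¹ = kg·m²·s⁻³·A⁻¹
All reduce to kg·m·s⁻³·A⁻¹ except (D), which is kg·m²·s⁻³·A⁻¹.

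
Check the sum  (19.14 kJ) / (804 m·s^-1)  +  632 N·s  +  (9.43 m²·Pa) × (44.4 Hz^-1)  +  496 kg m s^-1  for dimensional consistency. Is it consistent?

Dimensions:
  (19.14 kJ) / (804 m·s^-1):  [kg·m²·s⁻²] / [m·s⁻¹] = kg·m·s⁻¹
  632 N·s:  N·s = kg·m·s⁻²·s = kg·m·s⁻¹
  (9.43 m²·Pa) × (44.4 Hz^-1):  [kg·m·s⁻²] · [s] = kg·m·s⁻¹
  496 kg m s^-1:  kg·m·s⁻¹
Every term reduces to kg·m·s⁻¹.

Yes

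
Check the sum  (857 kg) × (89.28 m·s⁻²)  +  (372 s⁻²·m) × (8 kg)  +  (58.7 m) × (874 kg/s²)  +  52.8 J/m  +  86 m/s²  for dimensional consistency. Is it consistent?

No

In SI base units:
  (857 kg) × (89.28 m·s⁻²):  [kg] · [m·s⁻²] = kg·m·s⁻²
  (372 s⁻²·m) × (8 kg):  [m·s⁻²] · [kg] = kg·m·s⁻²
  (58.7 m) × (874 kg/s²):  [m] · [kg·s⁻²] = kg·m·s⁻²
  52.8 J/m:  J·m⁻¹ = N·m·m⁻¹ = kg·m·s⁻²
  86 m/s²:  m·s⁻²
The terms do not share a single dimension (kg·m·s⁻² vs m·s⁻²).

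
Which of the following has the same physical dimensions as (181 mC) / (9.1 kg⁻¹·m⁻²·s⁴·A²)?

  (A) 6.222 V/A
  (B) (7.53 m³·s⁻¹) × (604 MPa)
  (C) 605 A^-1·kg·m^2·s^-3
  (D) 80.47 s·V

Reference: [s·A] / [kg⁻¹·m⁻²·s⁴·A²] = kg·m²·s⁻³·A⁻¹.
Each option:
  (A) V·A⁻¹ = J·C⁻¹·A⁻¹ = kg·m²·s⁻³·A⁻²
  (B) [m³·s⁻¹] · [kg·m⁻¹·s⁻²] = kg·m²·s⁻³
  (C) kg·m²·s⁻³·A⁻¹  ← same
  (D) V·s = J·C⁻¹·s = kg·m²·s⁻²·A⁻¹
Only (C) matches kg·m²·s⁻³·A⁻¹.

(C)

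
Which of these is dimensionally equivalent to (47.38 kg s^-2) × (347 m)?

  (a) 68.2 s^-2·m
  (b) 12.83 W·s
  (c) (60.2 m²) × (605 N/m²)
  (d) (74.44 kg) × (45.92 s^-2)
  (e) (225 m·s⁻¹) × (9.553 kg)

Reference: [kg·s⁻²] · [m] = kg·m·s⁻².
Each option:
  (a) m·s⁻²
  (b) W·s = J·s⁻¹·s = kg·m²·s⁻²
  (c) [m²] · [kg·m⁻¹·s⁻²] = kg·m·s⁻²  ← same
  (d) [kg] · [s⁻²] = kg·s⁻²
  (e) [m·s⁻¹] · [kg] = kg·m·s⁻¹
Only (c) matches kg·m·s⁻².

(c)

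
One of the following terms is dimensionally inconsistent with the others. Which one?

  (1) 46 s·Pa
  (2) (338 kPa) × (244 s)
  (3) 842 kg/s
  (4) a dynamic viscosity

Reduce each to base SI dimensions:
  (1) Pa·s = N·m⁻²·s = kg·m⁻¹·s⁻¹
  (2) [kg·m⁻¹·s⁻²] · [s] = kg·m⁻¹·s⁻¹
  (3) kg·s⁻¹
  (4) [dynamic viscosity] = kg·m⁻¹·s⁻¹
All reduce to kg·m⁻¹·s⁻¹ except (3), which is kg·s⁻¹.

(3)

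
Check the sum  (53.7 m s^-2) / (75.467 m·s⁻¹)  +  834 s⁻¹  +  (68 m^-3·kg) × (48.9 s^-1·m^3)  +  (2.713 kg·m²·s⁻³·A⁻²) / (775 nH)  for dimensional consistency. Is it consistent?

No

Expand each in SI base units:
  (53.7 m s^-2) / (75.467 m·s⁻¹):  [m·s⁻²] / [m·s⁻¹] = s⁻¹
  834 s⁻¹:  s⁻¹
  (68 m^-3·kg) × (48.9 s^-1·m^3):  [kg·m⁻³] · [m³·s⁻¹] = kg·s⁻¹
  (2.713 kg·m²·s⁻³·A⁻²) / (775 nH):  [kg·m²·s⁻³·A⁻²] / [kg·m²·s⁻²·A⁻²] = s⁻¹
The terms do not share a single dimension (kg·s⁻¹ vs s⁻¹).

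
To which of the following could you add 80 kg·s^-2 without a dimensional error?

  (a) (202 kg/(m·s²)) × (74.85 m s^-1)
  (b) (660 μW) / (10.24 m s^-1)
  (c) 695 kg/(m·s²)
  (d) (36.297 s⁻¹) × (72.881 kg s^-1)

Reference: kg·s⁻².
Each option:
  (a) [kg·m⁻¹·s⁻²] · [m·s⁻¹] = kg·s⁻³
  (b) [kg·m²·s⁻³] / [m·s⁻¹] = kg·m·s⁻²
  (c) kg·m⁻¹·s⁻²
  (d) [s⁻¹] · [kg·s⁻¹] = kg·s⁻²  ← same
Only (d) matches kg·s⁻².

(d)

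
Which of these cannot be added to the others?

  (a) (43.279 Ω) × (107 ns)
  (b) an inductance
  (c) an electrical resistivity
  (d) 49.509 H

Reduce each to base SI dimensions:
  (a) [kg·m²·s⁻³·A⁻²] · [s] = kg·m²·s⁻²·A⁻²
  (b) [inductance] = kg·m²·s⁻²·A⁻²
  (c) [electrical resistivity] = kg·m³·s⁻³·A⁻²
  (d) H = V·s·A⁻¹ = kg·m²·s⁻²·A⁻²
All reduce to kg·m²·s⁻²·A⁻² except (c), which is kg·m³·s⁻³·A⁻².

(c)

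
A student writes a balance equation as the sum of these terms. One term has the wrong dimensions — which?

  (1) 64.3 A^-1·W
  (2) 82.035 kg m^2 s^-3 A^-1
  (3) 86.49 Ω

(3)

Dimensions:
  (1) W·A⁻¹ = J·s⁻¹·A⁻¹ = kg·m²·s⁻³·A⁻¹
  (2) kg·m²·s⁻³·A⁻¹
  (3) Ω = V·A⁻¹ = kg·m²·s⁻³·A⁻²
All reduce to kg·m²·s⁻³·A⁻¹ except (3), which is kg·m²·s⁻³·A⁻².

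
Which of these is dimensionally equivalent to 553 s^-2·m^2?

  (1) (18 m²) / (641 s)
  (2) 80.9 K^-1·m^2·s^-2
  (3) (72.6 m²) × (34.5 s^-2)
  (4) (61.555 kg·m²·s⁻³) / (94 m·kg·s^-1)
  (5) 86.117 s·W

Reference: m²·s⁻².
Each option:
  (1) [m²] / [s] = m²·s⁻¹
  (2) m²·s⁻²·K⁻¹
  (3) [m²] · [s⁻²] = m²·s⁻²  ← same
  (4) [kg·m²·s⁻³] / [kg·m·s⁻¹] = m·s⁻²
  (5) W·s = J·s⁻¹·s = kg·m²·s⁻²
Only (3) matches m²·s⁻².

(3)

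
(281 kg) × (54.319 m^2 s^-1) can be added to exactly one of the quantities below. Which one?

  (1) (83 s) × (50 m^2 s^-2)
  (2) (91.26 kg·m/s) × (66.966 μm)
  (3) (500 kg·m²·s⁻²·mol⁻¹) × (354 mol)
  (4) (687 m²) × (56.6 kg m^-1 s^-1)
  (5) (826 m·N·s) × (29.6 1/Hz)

Reference: [kg] · [m²·s⁻¹] = kg·m²·s⁻¹.
Each option:
  (1) [s] · [m²·s⁻²] = m²·s⁻¹
  (2) [kg·m·s⁻¹] · [m] = kg·m²·s⁻¹  ← same
  (3) [kg·m²·s⁻²·mol⁻¹] · [mol] = kg·m²·s⁻²
  (4) [m²] · [kg·m⁻¹·s⁻¹] = kg·m·s⁻¹
  (5) [kg·m²·s⁻¹] · [s] = kg·m²
Only (2) matches kg·m²·s⁻¹.

(2)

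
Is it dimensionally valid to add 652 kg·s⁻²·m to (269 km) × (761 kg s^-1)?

Reduce each to base SI dimensions:
  652 kg·s⁻²·m:  kg·m·s⁻²
  (269 km) × (761 kg s^-1):  [m] · [kg·s⁻¹] = kg·m·s⁻¹
kg·m·s⁻² ≠ kg·m·s⁻¹, so they cannot be added.

No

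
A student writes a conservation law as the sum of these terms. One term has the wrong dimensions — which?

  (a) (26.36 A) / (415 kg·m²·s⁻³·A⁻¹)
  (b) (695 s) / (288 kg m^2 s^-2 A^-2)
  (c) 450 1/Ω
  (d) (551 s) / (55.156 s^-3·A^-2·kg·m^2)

(d)

In SI base units:
  (a) [A] / [kg·m²·s⁻³·A⁻¹] = kg⁻¹·m⁻²·s³·A²
  (b) [s] / [kg·m²·s⁻²·A⁻²] = kg⁻¹·m⁻²·s³·A²
  (c) Ω⁻¹ = (V·A⁻¹)⁻¹ = kg⁻¹·m⁻²·s³·A²
  (d) [s] / [kg·m²·s⁻³·A⁻²] = kg⁻¹·m⁻²·s⁴·A²
All reduce to kg⁻¹·m⁻²·s³·A² except (d), which is kg⁻¹·m⁻²·s⁴·A².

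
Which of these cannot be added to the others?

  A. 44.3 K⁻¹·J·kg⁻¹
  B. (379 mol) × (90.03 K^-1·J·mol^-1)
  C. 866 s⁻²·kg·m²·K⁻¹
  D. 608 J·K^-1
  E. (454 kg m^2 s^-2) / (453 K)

Work out the base dimensions of each:
  A. J·kg⁻¹·K⁻¹ = N·m·kg⁻¹·K⁻¹ = m²·s⁻²·K⁻¹
  B. [mol] · [kg·m²·s⁻²·K⁻¹·mol⁻¹] = kg·m²·s⁻²·K⁻¹
  C. kg·m²·s⁻²·K⁻¹
  D. J·K⁻¹ = N·m·K⁻¹ = kg·m²·s⁻²·K⁻¹
  E. [kg·m²·s⁻²] / [K] = kg·m²·s⁻²·K⁻¹
All reduce to kg·m²·s⁻²·K⁻¹ except A., which is m²·s⁻²·K⁻¹.

A.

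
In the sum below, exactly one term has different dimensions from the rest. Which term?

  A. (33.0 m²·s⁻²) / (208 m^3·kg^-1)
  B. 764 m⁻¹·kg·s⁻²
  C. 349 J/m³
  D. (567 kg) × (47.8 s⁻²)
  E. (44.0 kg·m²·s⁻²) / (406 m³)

D.

Work out the base dimensions of each:
  A. [m²·s⁻²] / [kg⁻¹·m³] = kg·m⁻¹·s⁻²
  B. kg·m⁻¹·s⁻²
  C. J·m⁻³ = N·m·m⁻³ = kg·m⁻¹·s⁻²
  D. [kg] · [s⁻²] = kg·s⁻²
  E. [kg·m²·s⁻²] / [m³] = kg·m⁻¹·s⁻²
All reduce to kg·m⁻¹·s⁻² except D., which is kg·s⁻².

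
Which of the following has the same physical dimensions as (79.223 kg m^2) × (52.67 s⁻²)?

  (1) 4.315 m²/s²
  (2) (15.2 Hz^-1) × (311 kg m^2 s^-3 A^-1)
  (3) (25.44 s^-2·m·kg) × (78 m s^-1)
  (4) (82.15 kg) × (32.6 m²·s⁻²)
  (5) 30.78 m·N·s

Reference: [kg·m²] · [s⁻²] = kg·m²·s⁻².
Each option:
  (1) m²·s⁻²
  (2) [s] · [kg·m²·s⁻³·A⁻¹] = kg·m²·s⁻²·A⁻¹
  (3) [kg·m·s⁻²] · [m·s⁻¹] = kg·m²·s⁻³
  (4) [kg] · [m²·s⁻²] = kg·m²·s⁻²  ← same
  (5) N·m·s = kg·m·s⁻²·m·s = kg·m²·s⁻¹
Only (4) matches kg·m²·s⁻².

(4)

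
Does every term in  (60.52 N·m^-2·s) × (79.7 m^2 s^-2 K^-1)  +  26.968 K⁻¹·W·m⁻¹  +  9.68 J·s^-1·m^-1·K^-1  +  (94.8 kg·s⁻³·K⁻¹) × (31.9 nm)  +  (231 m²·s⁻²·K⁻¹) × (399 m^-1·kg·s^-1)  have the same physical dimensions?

Yes

In SI base units:
  (60.52 N·m^-2·s) × (79.7 m^2 s^-2 K^-1):  [kg·m⁻¹·s⁻¹] · [m²·s⁻²·K⁻¹] = kg·m·s⁻³·K⁻¹
  26.968 K⁻¹·W·m⁻¹:  W·m⁻¹·K⁻¹ = J·s⁻¹·m⁻¹·K⁻¹ = kg·m·s⁻³·K⁻¹
  9.68 J·s^-1·m^-1·K^-1:  J·s⁻¹·m⁻¹·K⁻¹ = N·m·s⁻¹·m⁻¹·K⁻¹ = kg·m·s⁻³·K⁻¹
  (94.8 kg·s⁻³·K⁻¹) × (31.9 nm):  [kg·s⁻³·K⁻¹] · [m] = kg·m·s⁻³·K⁻¹
  (231 m²·s⁻²·K⁻¹) × (399 m^-1·kg·s^-1):  [m²·s⁻²·K⁻¹] · [kg·m⁻¹·s⁻¹] = kg·m·s⁻³·K⁻¹
Every term reduces to kg·m·s⁻³·K⁻¹.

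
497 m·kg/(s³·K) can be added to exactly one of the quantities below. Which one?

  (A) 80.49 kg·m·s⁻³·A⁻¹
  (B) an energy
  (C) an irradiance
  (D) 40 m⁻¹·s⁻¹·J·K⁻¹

(D)

Reference: kg·m·s⁻³·K⁻¹.
Each option:
  (A) kg·m·s⁻³·A⁻¹
  (B) [energy] = kg·m²·s⁻²
  (C) [irradiance] = kg·s⁻³
  (D) J·s⁻¹·m⁻¹·K⁻¹ = N·m·s⁻¹·m⁻¹·K⁻¹ = kg·m·s⁻³·K⁻¹  ← same
Only (D) matches kg·m·s⁻³·K⁻¹.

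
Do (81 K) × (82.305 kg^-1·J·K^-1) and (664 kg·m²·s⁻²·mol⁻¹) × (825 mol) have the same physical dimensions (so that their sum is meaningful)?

No

Reduce each to base SI dimensions:
  (81 K) × (82.305 kg^-1·J·K^-1):  [K] · [m²·s⁻²·K⁻¹] = m²·s⁻²
  (664 kg·m²·s⁻²·mol⁻¹) × (825 mol):  [kg·m²·s⁻²·mol⁻¹] · [mol] = kg·m²·s⁻²
m²·s⁻² ≠ kg·m²·s⁻², so they cannot be added.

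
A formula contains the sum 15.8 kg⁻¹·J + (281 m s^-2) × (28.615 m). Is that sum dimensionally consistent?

Dimensions:
  15.8 kg⁻¹·J:  J·kg⁻¹ = N·m·kg⁻¹ = m²·s⁻²
  (281 m s^-2) × (28.615 m):  [m·s⁻²] · [m] = m²·s⁻²
Both are m²·s⁻², so they have the same dimensions and can be added.

Yes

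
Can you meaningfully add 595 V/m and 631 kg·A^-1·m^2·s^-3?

No

Reduce each to base SI dimensions:
  595 V/m:  V·m⁻¹ = J·C⁻¹·m⁻¹ = kg·m·s⁻³·A⁻¹
  631 kg·A^-1·m^2·s^-3:  kg·m²·s⁻³·A⁻¹
kg·m·s⁻³·A⁻¹ ≠ kg·m²·s⁻³·A⁻¹, so they cannot be added.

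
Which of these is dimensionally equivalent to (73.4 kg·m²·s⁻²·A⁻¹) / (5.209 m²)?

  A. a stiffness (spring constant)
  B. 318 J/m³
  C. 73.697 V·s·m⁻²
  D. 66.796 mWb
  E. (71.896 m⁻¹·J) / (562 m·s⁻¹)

Reference: [kg·m²·s⁻²·A⁻¹] / [m²] = kg·s⁻²·A⁻¹.
Each option:
  A. [stiffness (spring constant)] = kg·s⁻²
  B. J·m⁻³ = N·m·m⁻³ = kg·m⁻¹·s⁻²
  C. V·s·m⁻² = J·C⁻¹·s·m⁻² = kg·s⁻²·A⁻¹  ← same
  D. Wb = V·s = kg·m²·s⁻²·A⁻¹
  E. [kg·m·s⁻²] / [m·s⁻¹] = kg·s⁻¹
Only C. matches kg·s⁻²·A⁻¹.

C.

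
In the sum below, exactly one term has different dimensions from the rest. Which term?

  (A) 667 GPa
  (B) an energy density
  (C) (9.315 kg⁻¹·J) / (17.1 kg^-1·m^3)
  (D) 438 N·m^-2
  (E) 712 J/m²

Expand each in SI base units:
  (A) Pa = N·m⁻² = kg·m⁻¹·s⁻²
  (B) [energy density] = kg·m⁻¹·s⁻²
  (C) [m²·s⁻²] / [kg⁻¹·m³] = kg·m⁻¹·s⁻²
  (D) N·m⁻² = kg·m·s⁻²·m⁻² = kg·m⁻¹·s⁻²
  (E) J·m⁻² = N·m·m⁻² = kg·s⁻²
All reduce to kg·m⁻¹·s⁻² except (E), which is kg·s⁻².

(E)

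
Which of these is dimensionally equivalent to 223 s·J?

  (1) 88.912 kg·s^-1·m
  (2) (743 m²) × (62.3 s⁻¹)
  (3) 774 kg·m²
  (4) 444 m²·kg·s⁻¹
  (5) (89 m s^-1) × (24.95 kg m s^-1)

Reference: J·s = N·m·s = kg·m²·s⁻¹.
Each option:
  (1) kg·m·s⁻¹
  (2) [m²] · [s⁻¹] = m²·s⁻¹
  (3) kg·m²
  (4) kg·m²·s⁻¹  ← same
  (5) [m·s⁻¹] · [kg·m·s⁻¹] = kg·m²·s⁻²
Only (4) matches kg·m²·s⁻¹.

(4)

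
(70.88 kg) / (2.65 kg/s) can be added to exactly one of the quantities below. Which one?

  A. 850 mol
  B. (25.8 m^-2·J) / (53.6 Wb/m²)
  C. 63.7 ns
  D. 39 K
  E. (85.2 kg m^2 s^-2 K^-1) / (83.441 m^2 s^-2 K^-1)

C.

Reference: [kg] / [kg·s⁻¹] = s.
Each option:
  A. mol
  B. [kg·s⁻²] / [kg·s⁻²·A⁻¹] = A
  C. s  ← same
  D. K
  E. [kg·m²·s⁻²·K⁻¹] / [m²·s⁻²·K⁻¹] = kg
Only C. matches s.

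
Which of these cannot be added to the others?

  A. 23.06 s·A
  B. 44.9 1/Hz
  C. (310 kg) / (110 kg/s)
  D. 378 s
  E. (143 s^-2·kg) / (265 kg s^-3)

In SI base units:
  A. A·s = s·A
  B. Hz⁻¹ = (s⁻¹)⁻¹ = s
  C. [kg] / [kg·s⁻¹] = s
  D. s
  E. [kg·s⁻²] / [kg·s⁻³] = s
All reduce to s except A., which is s·A.

A.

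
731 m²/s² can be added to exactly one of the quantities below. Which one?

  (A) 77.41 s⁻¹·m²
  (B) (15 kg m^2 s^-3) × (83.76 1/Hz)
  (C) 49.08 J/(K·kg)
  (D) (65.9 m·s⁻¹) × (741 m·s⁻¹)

Reference: m²·s⁻².
Each option:
  (A) m²·s⁻¹
  (B) [kg·m²·s⁻³] · [s] = kg·m²·s⁻²
  (C) J·kg⁻¹·K⁻¹ = N·m·kg⁻¹·K⁻¹ = m²·s⁻²·K⁻¹
  (D) [m·s⁻¹] · [m·s⁻¹] = m²·s⁻²  ← same
Only (D) matches m²·s⁻².

(D)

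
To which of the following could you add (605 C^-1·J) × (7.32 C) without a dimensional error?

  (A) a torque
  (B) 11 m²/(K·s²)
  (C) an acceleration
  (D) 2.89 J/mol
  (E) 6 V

Reference: [kg·m²·s⁻³·A⁻¹] · [s·A] = kg·m²·s⁻².
Each option:
  (A) [torque] = kg·m²·s⁻²  ← same
  (B) m²·s⁻²·K⁻¹
  (C) [acceleration] = m·s⁻²
  (D) J·mol⁻¹ = N·m·mol⁻¹ = kg·m²·s⁻²·mol⁻¹
  (E) V = J·C⁻¹ = kg·m²·s⁻³·A⁻¹
Only (A) matches kg·m²·s⁻².

(A)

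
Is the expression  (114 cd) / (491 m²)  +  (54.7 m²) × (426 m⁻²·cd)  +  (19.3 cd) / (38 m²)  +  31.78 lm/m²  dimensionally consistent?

No

In SI base units:
  (114 cd) / (491 m²):  [cd] / [m²] = m⁻²·cd
  (54.7 m²) × (426 m⁻²·cd):  [m²] · [m⁻²·cd] = cd
  (19.3 cd) / (38 m²):  [cd] / [m²] = m⁻²·cd
  31.78 lm/m²:  lm·m⁻² = cd·m⁻² = m⁻²·cd
The terms do not share a single dimension (cd vs m⁻²·cd).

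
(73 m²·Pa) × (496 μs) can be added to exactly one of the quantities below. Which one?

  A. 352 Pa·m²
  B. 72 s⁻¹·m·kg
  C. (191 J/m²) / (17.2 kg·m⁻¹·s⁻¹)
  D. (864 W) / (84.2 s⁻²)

B.

Reference: [kg·m·s⁻²] · [s] = kg·m·s⁻¹.
Each option:
  A. Pa·m² = N·m⁻²·m² = kg·m·s⁻²
  B. kg·m·s⁻¹  ← same
  C. [kg·s⁻²] / [kg·m⁻¹·s⁻¹] = m·s⁻¹
  D. [kg·m²·s⁻³] / [s⁻²] = kg·m²·s⁻¹
Only B. matches kg·m·s⁻¹.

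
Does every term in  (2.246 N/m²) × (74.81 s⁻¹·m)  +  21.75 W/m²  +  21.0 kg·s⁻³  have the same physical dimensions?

Expand each in SI base units:
  (2.246 N/m²) × (74.81 s⁻¹·m):  [kg·m⁻¹·s⁻²] · [m·s⁻¹] = kg·s⁻³
  21.75 W/m²:  W·m⁻² = J·s⁻¹·m⁻² = kg·s⁻³
  21.0 kg·s⁻³:  kg·s⁻³
Every term reduces to kg·s⁻³.

Yes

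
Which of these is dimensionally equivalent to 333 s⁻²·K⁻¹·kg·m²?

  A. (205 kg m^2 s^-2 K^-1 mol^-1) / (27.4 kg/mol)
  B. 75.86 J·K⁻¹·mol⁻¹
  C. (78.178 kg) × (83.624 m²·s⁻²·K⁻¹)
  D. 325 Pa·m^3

Reference: kg·m²·s⁻²·K⁻¹.
Each option:
  A. [kg·m²·s⁻²·K⁻¹·mol⁻¹] / [kg·mol⁻¹] = m²·s⁻²·K⁻¹
  B. J·mol⁻¹·K⁻¹ = N·m·mol⁻¹·K⁻¹ = kg·m²·s⁻²·K⁻¹·mol⁻¹
  C. [kg] · [m²·s⁻²·K⁻¹] = kg·m²·s⁻²·K⁻¹  ← same
  D. Pa·m³ = N·m⁻²·m³ = kg·m²·s⁻²
Only C. matches kg·m²·s⁻²·K⁻¹.

C.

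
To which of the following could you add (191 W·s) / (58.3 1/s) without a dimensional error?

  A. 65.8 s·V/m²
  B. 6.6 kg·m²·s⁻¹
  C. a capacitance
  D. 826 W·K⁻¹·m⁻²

B.

Reference: [kg·m²·s⁻²] / [s⁻¹] = kg·m²·s⁻¹.
Each option:
  A. V·s·m⁻² = J·C⁻¹·s·m⁻² = kg·s⁻²·A⁻¹
  B. kg·m²·s⁻¹  ← same
  C. [capacitance] = kg⁻¹·m⁻²·s⁴·A²
  D. W·m⁻²·K⁻¹ = J·s⁻¹·m⁻²·K⁻¹ = kg·s⁻³·K⁻¹
Only B. matches kg·m²·s⁻¹.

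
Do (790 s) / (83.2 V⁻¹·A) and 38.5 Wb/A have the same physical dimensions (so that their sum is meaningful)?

Expand each in SI base units:
  (790 s) / (83.2 V⁻¹·A):  [s] / [kg⁻¹·m⁻²·s³·A²] = kg·m²·s⁻²·A⁻²
  38.5 Wb/A:  Wb·A⁻¹ = V·s·A⁻¹ = kg·m²·s⁻²·A⁻²
Both are kg·m²·s⁻²·A⁻², so they have the same dimensions and can be added.

Yes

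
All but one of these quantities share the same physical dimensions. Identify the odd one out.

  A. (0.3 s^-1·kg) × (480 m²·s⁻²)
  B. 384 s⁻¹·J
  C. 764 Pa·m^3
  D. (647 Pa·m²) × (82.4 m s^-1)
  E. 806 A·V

Work out the base dimensions of each:
  A. [kg·s⁻¹] · [m²·s⁻²] = kg·m²·s⁻³
  B. J·s⁻¹ = N·m·s⁻¹ = kg·m²·s⁻³
  C. Pa·m³ = N·m⁻²·m³ = kg·m²·s⁻²
  D. [kg·m·s⁻²] · [m·s⁻¹] = kg·m²·s⁻³
  E. V·A = J·C⁻¹·A = kg·m²·s⁻³
All reduce to kg·m²·s⁻³ except C., which is kg·m²·s⁻².

C.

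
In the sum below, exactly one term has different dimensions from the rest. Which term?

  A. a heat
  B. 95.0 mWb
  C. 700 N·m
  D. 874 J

B.

Expand each in SI base units:
  A. [heat] = kg·m²·s⁻²
  B. Wb = V·s = kg·m²·s⁻²·A⁻¹
  C. N·m = kg·m·s⁻²·m = kg·m²·s⁻²
  D. J = N·m = kg·m²·s⁻²
All reduce to kg·m²·s⁻² except B., which is kg·m²·s⁻²·A⁻¹.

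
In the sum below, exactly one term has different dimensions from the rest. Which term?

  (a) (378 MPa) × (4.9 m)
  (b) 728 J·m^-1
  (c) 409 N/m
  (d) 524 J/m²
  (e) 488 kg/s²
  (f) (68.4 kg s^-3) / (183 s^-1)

(b)

In SI base units:
  (a) [kg·m⁻¹·s⁻²] · [m] = kg·s⁻²
  (b) J·m⁻¹ = N·m·m⁻¹ = kg·m·s⁻²
  (c) N·m⁻¹ = kg·m·s⁻²·m⁻¹ = kg·s⁻²
  (d) J·m⁻² = N·m·m⁻² = kg·s⁻²
  (e) kg·s⁻²
  (f) [kg·s⁻³] / [s⁻¹] = kg·s⁻²
All reduce to kg·s⁻² except (b), which is kg·m·s⁻².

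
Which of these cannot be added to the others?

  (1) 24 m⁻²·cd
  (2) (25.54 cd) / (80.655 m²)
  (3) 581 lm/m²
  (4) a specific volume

In SI base units:
  (1) m⁻²·cd
  (2) [cd] / [m²] = m⁻²·cd
  (3) lm·m⁻² = cd·m⁻² = m⁻²·cd
  (4) [specific volume] = kg⁻¹·m³
All reduce to m⁻²·cd except (4), which is kg⁻¹·m³.

(4)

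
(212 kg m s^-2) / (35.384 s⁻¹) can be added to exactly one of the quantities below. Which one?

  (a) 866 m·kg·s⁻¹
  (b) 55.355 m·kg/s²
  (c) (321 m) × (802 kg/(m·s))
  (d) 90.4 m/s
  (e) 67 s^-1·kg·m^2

Reference: [kg·m·s⁻²] / [s⁻¹] = kg·m·s⁻¹.
Each option:
  (a) kg·m·s⁻¹  ← same
  (b) kg·m·s⁻²
  (c) [m] · [kg·m⁻¹·s⁻¹] = kg·s⁻¹
  (d) m·s⁻¹
  (e) kg·m²·s⁻¹
Only (a) matches kg·m·s⁻¹.

(a)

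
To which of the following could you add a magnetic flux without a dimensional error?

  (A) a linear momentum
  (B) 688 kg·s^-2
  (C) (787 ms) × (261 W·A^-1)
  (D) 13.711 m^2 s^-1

Reference: [magnetic flux] = kg·m²·s⁻²·A⁻¹.
Each option:
  (A) [linear momentum] = kg·m·s⁻¹
  (B) kg·s⁻²
  (C) [s] · [kg·m²·s⁻³·A⁻¹] = kg·m²·s⁻²·A⁻¹  ← same
  (D) m²·s⁻¹
Only (C) matches kg·m²·s⁻²·A⁻¹.

(C)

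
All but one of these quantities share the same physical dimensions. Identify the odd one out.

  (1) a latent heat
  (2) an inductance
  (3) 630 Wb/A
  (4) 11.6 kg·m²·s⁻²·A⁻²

(1)

Work out the base dimensions of each:
  (1) [latent heat] = m²·s⁻²
  (2) [inductance] = kg·m²·s⁻²·A⁻²
  (3) Wb·A⁻¹ = V·s·A⁻¹ = kg·m²·s⁻²·A⁻²
  (4) kg·m²·s⁻²·A⁻²
All reduce to kg·m²·s⁻²·A⁻² except (1), which is m²·s⁻².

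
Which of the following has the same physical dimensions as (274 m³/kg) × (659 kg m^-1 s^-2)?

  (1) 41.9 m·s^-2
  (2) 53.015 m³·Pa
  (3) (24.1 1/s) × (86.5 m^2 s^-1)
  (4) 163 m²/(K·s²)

Reference: [kg⁻¹·m³] · [kg·m⁻¹·s⁻²] = m²·s⁻².
Each option:
  (1) m·s⁻²
  (2) Pa·m³ = N·m⁻²·m³ = kg·m²·s⁻²
  (3) [s⁻¹] · [m²·s⁻¹] = m²·s⁻²  ← same
  (4) m²·s⁻²·K⁻¹
Only (3) matches m²·s⁻².

(3)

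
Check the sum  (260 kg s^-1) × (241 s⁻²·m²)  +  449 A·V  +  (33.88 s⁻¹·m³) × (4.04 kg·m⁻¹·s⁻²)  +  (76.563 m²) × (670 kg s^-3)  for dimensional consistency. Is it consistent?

Yes

Work out the base dimensions of each:
  (260 kg s^-1) × (241 s⁻²·m²):  [kg·s⁻¹] · [m²·s⁻²] = kg·m²·s⁻³
  449 A·V:  V·A = J·C⁻¹·A = kg·m²·s⁻³
  (33.88 s⁻¹·m³) × (4.04 kg·m⁻¹·s⁻²):  [m³·s⁻¹] · [kg·m⁻¹·s⁻²] = kg·m²·s⁻³
  (76.563 m²) × (670 kg s^-3):  [m²] · [kg·s⁻³] = kg·m²·s⁻³
Every term reduces to kg·m²·s⁻³.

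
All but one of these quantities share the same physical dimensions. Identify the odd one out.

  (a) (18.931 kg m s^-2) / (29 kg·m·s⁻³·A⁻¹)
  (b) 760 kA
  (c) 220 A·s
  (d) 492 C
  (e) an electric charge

Reduce each to base SI dimensions:
  (a) [kg·m·s⁻²] / [kg·m·s⁻³·A⁻¹] = s·A
  (b) A
  (c) A·s = s·A
  (d) C = s·A
  (e) [electric charge] = s·A
All reduce to s·A except (b), which is A.

(b)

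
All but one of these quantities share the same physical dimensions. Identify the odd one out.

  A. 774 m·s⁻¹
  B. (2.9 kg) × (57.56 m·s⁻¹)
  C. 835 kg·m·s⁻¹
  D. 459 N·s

In SI base units:
  A. m·s⁻¹
  B. [kg] · [m·s⁻¹] = kg·m·s⁻¹
  C. kg·m·s⁻¹
  D. N·s = kg·m·s⁻²·s = kg·m·s⁻¹
All reduce to kg·m·s⁻¹ except A., which is m·s⁻¹.

A.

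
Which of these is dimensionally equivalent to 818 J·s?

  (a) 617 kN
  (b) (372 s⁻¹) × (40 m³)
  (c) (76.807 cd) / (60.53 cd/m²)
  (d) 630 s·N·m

(d)

Reference: J·s = N·m·s = kg·m²·s⁻¹.
Each option:
  (a) N = kg·m·s⁻²
  (b) [s⁻¹] · [m³] = m³·s⁻¹
  (c) [cd] / [m⁻²·cd] = m²
  (d) N·m·s = kg·m·s⁻²·m·s = kg·m²·s⁻¹  ← same
Only (d) matches kg·m²·s⁻¹.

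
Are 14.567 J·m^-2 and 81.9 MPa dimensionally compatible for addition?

No

Dimensions:
  14.567 J·m^-2:  J·m⁻² = N·m·m⁻² = kg·s⁻²
  81.9 MPa:  Pa = N·m⁻² = kg·m⁻¹·s⁻²
kg·s⁻² ≠ kg·m⁻¹·s⁻², so they cannot be added.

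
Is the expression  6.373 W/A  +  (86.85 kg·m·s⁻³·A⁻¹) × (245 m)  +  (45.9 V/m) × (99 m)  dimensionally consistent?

Yes

Expand each in SI base units:
  6.373 W/A:  W·A⁻¹ = J·s⁻¹·A⁻¹ = kg·m²·s⁻³·A⁻¹
  (86.85 kg·m·s⁻³·A⁻¹) × (245 m):  [kg·m·s⁻³·A⁻¹] · [m] = kg·m²·s⁻³·A⁻¹
  (45.9 V/m) × (99 m):  [kg·m·s⁻³·A⁻¹] · [m] = kg·m²·s⁻³·A⁻¹
Every term reduces to kg·m²·s⁻³·A⁻¹.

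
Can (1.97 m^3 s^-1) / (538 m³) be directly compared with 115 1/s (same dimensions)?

Expand each in SI base units:
  (1.97 m^3 s^-1) / (538 m³):  [m³·s⁻¹] / [m³] = s⁻¹
  115 1/s:  s⁻¹
Both are s⁻¹, so they have the same dimensions and can be added.

Yes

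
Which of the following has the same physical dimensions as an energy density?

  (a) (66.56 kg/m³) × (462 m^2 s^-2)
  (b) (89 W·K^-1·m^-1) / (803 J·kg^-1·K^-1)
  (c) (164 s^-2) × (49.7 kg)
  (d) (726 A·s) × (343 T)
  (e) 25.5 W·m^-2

(a)

Reference: [energy density] = kg·m⁻¹·s⁻².
Each option:
  (a) [kg·m⁻³] · [m²·s⁻²] = kg·m⁻¹·s⁻²  ← same
  (b) [kg·m·s⁻³·K⁻¹] / [m²·s⁻²·K⁻¹] = kg·m⁻¹·s⁻¹
  (c) [s⁻²] · [kg] = kg·s⁻²
  (d) [s·A] · [kg·s⁻²·A⁻¹] = kg·s⁻¹
  (e) W·m⁻² = J·s⁻¹·m⁻² = kg·s⁻³
Only (a) matches kg·m⁻¹·s⁻².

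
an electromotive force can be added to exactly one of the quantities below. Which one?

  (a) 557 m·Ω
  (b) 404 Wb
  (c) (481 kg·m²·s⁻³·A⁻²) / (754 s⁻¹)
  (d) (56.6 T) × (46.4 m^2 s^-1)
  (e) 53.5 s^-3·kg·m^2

(d)

Reference: [electromotive force] = kg·m²·s⁻³·A⁻¹.
Each option:
  (a) Ω·m = V·A⁻¹·m = kg·m³·s⁻³·A⁻²
  (b) Wb = V·s = kg·m²·s⁻²·A⁻¹
  (c) [kg·m²·s⁻³·A⁻²] / [s⁻¹] = kg·m²·s⁻²·A⁻²
  (d) [kg·s⁻²·A⁻¹] · [m²·s⁻¹] = kg·m²·s⁻³·A⁻¹  ← same
  (e) kg·m²·s⁻³
Only (d) matches kg·m²·s⁻³·A⁻¹.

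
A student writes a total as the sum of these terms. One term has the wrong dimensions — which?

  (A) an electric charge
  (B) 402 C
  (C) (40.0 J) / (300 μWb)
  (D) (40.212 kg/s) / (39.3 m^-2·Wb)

In SI base units:
  (A) [electric charge] = s·A
  (B) C = s·A
  (C) [kg·m²·s⁻²] / [kg·m²·s⁻²·A⁻¹] = A
  (D) [kg·s⁻¹] / [kg·s⁻²·A⁻¹] = s·A
All reduce to s·A except (C), which is A.

(C)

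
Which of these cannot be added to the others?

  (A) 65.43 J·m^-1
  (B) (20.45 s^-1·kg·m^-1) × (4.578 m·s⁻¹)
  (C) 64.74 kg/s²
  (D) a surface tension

Work out the base dimensions of each:
  (A) J·m⁻¹ = N·m·m⁻¹ = kg·m·s⁻²
  (B) [kg·m⁻¹·s⁻¹] · [m·s⁻¹] = kg·s⁻²
  (C) kg·s⁻²
  (D) [surface tension] = kg·s⁻²
All reduce to kg·s⁻² except (A), which is kg·m·s⁻².

(A)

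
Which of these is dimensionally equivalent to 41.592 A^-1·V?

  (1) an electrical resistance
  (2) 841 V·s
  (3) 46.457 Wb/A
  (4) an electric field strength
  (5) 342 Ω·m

Reference: V·A⁻¹ = J·C⁻¹·A⁻¹ = kg·m²·s⁻³·A⁻².
Each option:
  (1) [electrical resistance] = kg·m²·s⁻³·A⁻²  ← same
  (2) V·s = J·C⁻¹·s = kg·m²·s⁻²·A⁻¹
  (3) Wb·A⁻¹ = V·s·A⁻¹ = kg·m²·s⁻²·A⁻²
  (4) [electric field strength] = kg·m·s⁻³·A⁻¹
  (5) Ω·m = V·A⁻¹·m = kg·m³·s⁻³·A⁻²
Only (1) matches kg·m²·s⁻³·A⁻².

(1)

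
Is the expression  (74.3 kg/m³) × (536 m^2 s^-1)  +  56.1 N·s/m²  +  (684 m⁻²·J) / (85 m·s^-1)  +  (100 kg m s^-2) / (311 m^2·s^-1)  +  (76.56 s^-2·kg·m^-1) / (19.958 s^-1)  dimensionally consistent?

In SI base units:
  (74.3 kg/m³) × (536 m^2 s^-1):  [kg·m⁻³] · [m²·s⁻¹] = kg·m⁻¹·s⁻¹
  56.1 N·s/m²:  N·s·m⁻² = kg·m·s⁻²·s·m⁻² = kg·m⁻¹·s⁻¹
  (684 m⁻²·J) / (85 m·s^-1):  [kg·s⁻²] / [m·s⁻¹] = kg·m⁻¹·s⁻¹
  (100 kg m s^-2) / (311 m^2·s^-1):  [kg·m·s⁻²] / [m²·s⁻¹] = kg·m⁻¹·s⁻¹
  (76.56 s^-2·kg·m^-1) / (19.958 s^-1):  [kg·m⁻¹·s⁻²] / [s⁻¹] = kg·m⁻¹·s⁻¹
Every term reduces to kg·m⁻¹·s⁻¹.

Yes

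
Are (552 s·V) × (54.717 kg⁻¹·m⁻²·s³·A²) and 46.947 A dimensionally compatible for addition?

No

In SI base units:
  (552 s·V) × (54.717 kg⁻¹·m⁻²·s³·A²):  [kg·m²·s⁻²·A⁻¹] · [kg⁻¹·m⁻²·s³·A²] = s·A
  46.947 A:  A
s·A ≠ A, so they cannot be added.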